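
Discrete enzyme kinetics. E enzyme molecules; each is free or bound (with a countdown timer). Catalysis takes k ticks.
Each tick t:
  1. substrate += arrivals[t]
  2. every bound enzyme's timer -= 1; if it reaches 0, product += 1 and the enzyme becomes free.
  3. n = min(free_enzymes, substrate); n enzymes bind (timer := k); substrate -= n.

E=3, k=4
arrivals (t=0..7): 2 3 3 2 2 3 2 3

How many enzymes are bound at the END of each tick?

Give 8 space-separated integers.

Answer: 2 3 3 3 3 3 3 3

Derivation:
t=0: arr=2 -> substrate=0 bound=2 product=0
t=1: arr=3 -> substrate=2 bound=3 product=0
t=2: arr=3 -> substrate=5 bound=3 product=0
t=3: arr=2 -> substrate=7 bound=3 product=0
t=4: arr=2 -> substrate=7 bound=3 product=2
t=5: arr=3 -> substrate=9 bound=3 product=3
t=6: arr=2 -> substrate=11 bound=3 product=3
t=7: arr=3 -> substrate=14 bound=3 product=3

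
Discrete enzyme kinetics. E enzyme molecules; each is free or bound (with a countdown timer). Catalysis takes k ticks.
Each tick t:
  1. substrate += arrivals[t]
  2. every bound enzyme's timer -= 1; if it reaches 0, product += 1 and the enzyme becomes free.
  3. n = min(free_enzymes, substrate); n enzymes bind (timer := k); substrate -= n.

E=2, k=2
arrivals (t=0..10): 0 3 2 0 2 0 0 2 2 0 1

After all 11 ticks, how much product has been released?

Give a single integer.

t=0: arr=0 -> substrate=0 bound=0 product=0
t=1: arr=3 -> substrate=1 bound=2 product=0
t=2: arr=2 -> substrate=3 bound=2 product=0
t=3: arr=0 -> substrate=1 bound=2 product=2
t=4: arr=2 -> substrate=3 bound=2 product=2
t=5: arr=0 -> substrate=1 bound=2 product=4
t=6: arr=0 -> substrate=1 bound=2 product=4
t=7: arr=2 -> substrate=1 bound=2 product=6
t=8: arr=2 -> substrate=3 bound=2 product=6
t=9: arr=0 -> substrate=1 bound=2 product=8
t=10: arr=1 -> substrate=2 bound=2 product=8

Answer: 8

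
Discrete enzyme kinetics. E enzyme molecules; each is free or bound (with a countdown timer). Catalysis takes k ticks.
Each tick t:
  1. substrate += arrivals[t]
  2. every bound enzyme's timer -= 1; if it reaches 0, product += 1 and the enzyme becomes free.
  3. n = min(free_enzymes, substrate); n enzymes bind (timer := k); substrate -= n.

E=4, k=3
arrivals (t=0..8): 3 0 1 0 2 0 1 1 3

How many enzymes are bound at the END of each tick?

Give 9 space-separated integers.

Answer: 3 3 4 1 3 2 3 2 4

Derivation:
t=0: arr=3 -> substrate=0 bound=3 product=0
t=1: arr=0 -> substrate=0 bound=3 product=0
t=2: arr=1 -> substrate=0 bound=4 product=0
t=3: arr=0 -> substrate=0 bound=1 product=3
t=4: arr=2 -> substrate=0 bound=3 product=3
t=5: arr=0 -> substrate=0 bound=2 product=4
t=6: arr=1 -> substrate=0 bound=3 product=4
t=7: arr=1 -> substrate=0 bound=2 product=6
t=8: arr=3 -> substrate=1 bound=4 product=6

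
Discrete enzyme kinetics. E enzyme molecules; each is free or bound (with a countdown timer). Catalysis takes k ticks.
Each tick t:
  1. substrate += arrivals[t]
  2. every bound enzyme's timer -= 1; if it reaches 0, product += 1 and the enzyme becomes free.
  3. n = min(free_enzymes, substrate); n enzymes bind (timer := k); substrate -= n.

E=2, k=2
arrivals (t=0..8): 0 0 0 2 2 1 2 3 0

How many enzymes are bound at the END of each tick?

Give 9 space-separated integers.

t=0: arr=0 -> substrate=0 bound=0 product=0
t=1: arr=0 -> substrate=0 bound=0 product=0
t=2: arr=0 -> substrate=0 bound=0 product=0
t=3: arr=2 -> substrate=0 bound=2 product=0
t=4: arr=2 -> substrate=2 bound=2 product=0
t=5: arr=1 -> substrate=1 bound=2 product=2
t=6: arr=2 -> substrate=3 bound=2 product=2
t=7: arr=3 -> substrate=4 bound=2 product=4
t=8: arr=0 -> substrate=4 bound=2 product=4

Answer: 0 0 0 2 2 2 2 2 2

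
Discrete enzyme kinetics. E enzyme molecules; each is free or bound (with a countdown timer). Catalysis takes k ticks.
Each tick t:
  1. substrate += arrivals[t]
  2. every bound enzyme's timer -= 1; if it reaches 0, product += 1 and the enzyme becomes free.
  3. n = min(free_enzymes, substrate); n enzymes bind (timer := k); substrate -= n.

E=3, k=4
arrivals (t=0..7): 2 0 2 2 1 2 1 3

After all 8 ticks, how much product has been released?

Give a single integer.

Answer: 3

Derivation:
t=0: arr=2 -> substrate=0 bound=2 product=0
t=1: arr=0 -> substrate=0 bound=2 product=0
t=2: arr=2 -> substrate=1 bound=3 product=0
t=3: arr=2 -> substrate=3 bound=3 product=0
t=4: arr=1 -> substrate=2 bound=3 product=2
t=5: arr=2 -> substrate=4 bound=3 product=2
t=6: arr=1 -> substrate=4 bound=3 product=3
t=7: arr=3 -> substrate=7 bound=3 product=3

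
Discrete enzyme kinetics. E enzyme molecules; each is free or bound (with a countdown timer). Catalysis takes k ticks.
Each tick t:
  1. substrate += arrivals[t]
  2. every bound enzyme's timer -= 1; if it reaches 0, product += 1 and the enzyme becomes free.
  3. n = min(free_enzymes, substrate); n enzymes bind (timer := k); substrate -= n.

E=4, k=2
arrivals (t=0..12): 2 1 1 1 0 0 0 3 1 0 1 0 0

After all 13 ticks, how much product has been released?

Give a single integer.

t=0: arr=2 -> substrate=0 bound=2 product=0
t=1: arr=1 -> substrate=0 bound=3 product=0
t=2: arr=1 -> substrate=0 bound=2 product=2
t=3: arr=1 -> substrate=0 bound=2 product=3
t=4: arr=0 -> substrate=0 bound=1 product=4
t=5: arr=0 -> substrate=0 bound=0 product=5
t=6: arr=0 -> substrate=0 bound=0 product=5
t=7: arr=3 -> substrate=0 bound=3 product=5
t=8: arr=1 -> substrate=0 bound=4 product=5
t=9: arr=0 -> substrate=0 bound=1 product=8
t=10: arr=1 -> substrate=0 bound=1 product=9
t=11: arr=0 -> substrate=0 bound=1 product=9
t=12: arr=0 -> substrate=0 bound=0 product=10

Answer: 10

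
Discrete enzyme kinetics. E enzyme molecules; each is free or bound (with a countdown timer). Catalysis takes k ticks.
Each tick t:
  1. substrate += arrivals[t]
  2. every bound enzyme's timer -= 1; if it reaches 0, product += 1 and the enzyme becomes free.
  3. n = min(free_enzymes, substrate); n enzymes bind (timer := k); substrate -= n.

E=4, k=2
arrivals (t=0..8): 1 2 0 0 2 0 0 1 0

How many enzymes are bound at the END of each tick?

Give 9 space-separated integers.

t=0: arr=1 -> substrate=0 bound=1 product=0
t=1: arr=2 -> substrate=0 bound=3 product=0
t=2: arr=0 -> substrate=0 bound=2 product=1
t=3: arr=0 -> substrate=0 bound=0 product=3
t=4: arr=2 -> substrate=0 bound=2 product=3
t=5: arr=0 -> substrate=0 bound=2 product=3
t=6: arr=0 -> substrate=0 bound=0 product=5
t=7: arr=1 -> substrate=0 bound=1 product=5
t=8: arr=0 -> substrate=0 bound=1 product=5

Answer: 1 3 2 0 2 2 0 1 1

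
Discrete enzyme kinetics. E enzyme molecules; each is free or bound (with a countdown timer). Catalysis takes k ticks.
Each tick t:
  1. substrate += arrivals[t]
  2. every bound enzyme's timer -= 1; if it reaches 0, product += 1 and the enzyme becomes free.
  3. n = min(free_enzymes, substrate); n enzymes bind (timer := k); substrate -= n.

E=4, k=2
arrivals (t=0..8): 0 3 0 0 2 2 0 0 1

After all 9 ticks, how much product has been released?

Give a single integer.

t=0: arr=0 -> substrate=0 bound=0 product=0
t=1: arr=3 -> substrate=0 bound=3 product=0
t=2: arr=0 -> substrate=0 bound=3 product=0
t=3: arr=0 -> substrate=0 bound=0 product=3
t=4: arr=2 -> substrate=0 bound=2 product=3
t=5: arr=2 -> substrate=0 bound=4 product=3
t=6: arr=0 -> substrate=0 bound=2 product=5
t=7: arr=0 -> substrate=0 bound=0 product=7
t=8: arr=1 -> substrate=0 bound=1 product=7

Answer: 7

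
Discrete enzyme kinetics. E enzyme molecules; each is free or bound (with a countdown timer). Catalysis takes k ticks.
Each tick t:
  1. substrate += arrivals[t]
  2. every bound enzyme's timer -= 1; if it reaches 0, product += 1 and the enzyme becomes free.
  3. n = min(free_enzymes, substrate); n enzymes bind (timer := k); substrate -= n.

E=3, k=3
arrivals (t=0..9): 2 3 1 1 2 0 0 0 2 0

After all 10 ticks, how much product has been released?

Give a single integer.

Answer: 8

Derivation:
t=0: arr=2 -> substrate=0 bound=2 product=0
t=1: arr=3 -> substrate=2 bound=3 product=0
t=2: arr=1 -> substrate=3 bound=3 product=0
t=3: arr=1 -> substrate=2 bound=3 product=2
t=4: arr=2 -> substrate=3 bound=3 product=3
t=5: arr=0 -> substrate=3 bound=3 product=3
t=6: arr=0 -> substrate=1 bound=3 product=5
t=7: arr=0 -> substrate=0 bound=3 product=6
t=8: arr=2 -> substrate=2 bound=3 product=6
t=9: arr=0 -> substrate=0 bound=3 product=8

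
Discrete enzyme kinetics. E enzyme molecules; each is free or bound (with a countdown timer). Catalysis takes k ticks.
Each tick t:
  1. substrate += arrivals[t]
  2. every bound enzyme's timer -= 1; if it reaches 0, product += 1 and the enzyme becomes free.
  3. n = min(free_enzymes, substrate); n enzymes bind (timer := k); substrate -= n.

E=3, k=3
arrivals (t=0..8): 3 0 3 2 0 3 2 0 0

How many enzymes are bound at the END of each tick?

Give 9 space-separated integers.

Answer: 3 3 3 3 3 3 3 3 3

Derivation:
t=0: arr=3 -> substrate=0 bound=3 product=0
t=1: arr=0 -> substrate=0 bound=3 product=0
t=2: arr=3 -> substrate=3 bound=3 product=0
t=3: arr=2 -> substrate=2 bound=3 product=3
t=4: arr=0 -> substrate=2 bound=3 product=3
t=5: arr=3 -> substrate=5 bound=3 product=3
t=6: arr=2 -> substrate=4 bound=3 product=6
t=7: arr=0 -> substrate=4 bound=3 product=6
t=8: arr=0 -> substrate=4 bound=3 product=6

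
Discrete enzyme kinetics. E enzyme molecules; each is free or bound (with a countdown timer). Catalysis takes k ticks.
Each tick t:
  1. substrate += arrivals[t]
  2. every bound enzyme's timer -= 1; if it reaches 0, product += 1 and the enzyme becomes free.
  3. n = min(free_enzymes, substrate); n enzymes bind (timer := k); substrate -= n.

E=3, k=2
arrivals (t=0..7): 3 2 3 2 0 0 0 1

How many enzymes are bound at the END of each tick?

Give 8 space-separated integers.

Answer: 3 3 3 3 3 3 1 2

Derivation:
t=0: arr=3 -> substrate=0 bound=3 product=0
t=1: arr=2 -> substrate=2 bound=3 product=0
t=2: arr=3 -> substrate=2 bound=3 product=3
t=3: arr=2 -> substrate=4 bound=3 product=3
t=4: arr=0 -> substrate=1 bound=3 product=6
t=5: arr=0 -> substrate=1 bound=3 product=6
t=6: arr=0 -> substrate=0 bound=1 product=9
t=7: arr=1 -> substrate=0 bound=2 product=9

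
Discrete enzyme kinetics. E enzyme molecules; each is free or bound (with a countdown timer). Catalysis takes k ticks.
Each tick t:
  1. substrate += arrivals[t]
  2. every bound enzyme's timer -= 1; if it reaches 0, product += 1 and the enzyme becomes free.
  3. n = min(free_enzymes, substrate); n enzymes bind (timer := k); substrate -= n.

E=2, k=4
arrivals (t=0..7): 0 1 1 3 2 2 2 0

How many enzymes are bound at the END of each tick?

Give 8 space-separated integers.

Answer: 0 1 2 2 2 2 2 2

Derivation:
t=0: arr=0 -> substrate=0 bound=0 product=0
t=1: arr=1 -> substrate=0 bound=1 product=0
t=2: arr=1 -> substrate=0 bound=2 product=0
t=3: arr=3 -> substrate=3 bound=2 product=0
t=4: arr=2 -> substrate=5 bound=2 product=0
t=5: arr=2 -> substrate=6 bound=2 product=1
t=6: arr=2 -> substrate=7 bound=2 product=2
t=7: arr=0 -> substrate=7 bound=2 product=2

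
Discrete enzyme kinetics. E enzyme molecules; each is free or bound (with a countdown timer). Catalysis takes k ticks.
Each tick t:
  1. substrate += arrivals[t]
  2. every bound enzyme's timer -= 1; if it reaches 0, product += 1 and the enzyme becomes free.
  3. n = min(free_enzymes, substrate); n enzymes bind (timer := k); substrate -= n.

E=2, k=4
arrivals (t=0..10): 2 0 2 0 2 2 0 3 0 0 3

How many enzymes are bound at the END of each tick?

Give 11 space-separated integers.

t=0: arr=2 -> substrate=0 bound=2 product=0
t=1: arr=0 -> substrate=0 bound=2 product=0
t=2: arr=2 -> substrate=2 bound=2 product=0
t=3: arr=0 -> substrate=2 bound=2 product=0
t=4: arr=2 -> substrate=2 bound=2 product=2
t=5: arr=2 -> substrate=4 bound=2 product=2
t=6: arr=0 -> substrate=4 bound=2 product=2
t=7: arr=3 -> substrate=7 bound=2 product=2
t=8: arr=0 -> substrate=5 bound=2 product=4
t=9: arr=0 -> substrate=5 bound=2 product=4
t=10: arr=3 -> substrate=8 bound=2 product=4

Answer: 2 2 2 2 2 2 2 2 2 2 2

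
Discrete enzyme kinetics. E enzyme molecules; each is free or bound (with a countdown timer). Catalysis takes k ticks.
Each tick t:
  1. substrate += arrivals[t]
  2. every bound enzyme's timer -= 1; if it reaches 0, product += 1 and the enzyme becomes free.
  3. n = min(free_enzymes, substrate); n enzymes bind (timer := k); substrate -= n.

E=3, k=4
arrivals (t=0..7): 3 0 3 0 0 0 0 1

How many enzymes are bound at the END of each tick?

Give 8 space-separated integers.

t=0: arr=3 -> substrate=0 bound=3 product=0
t=1: arr=0 -> substrate=0 bound=3 product=0
t=2: arr=3 -> substrate=3 bound=3 product=0
t=3: arr=0 -> substrate=3 bound=3 product=0
t=4: arr=0 -> substrate=0 bound=3 product=3
t=5: arr=0 -> substrate=0 bound=3 product=3
t=6: arr=0 -> substrate=0 bound=3 product=3
t=7: arr=1 -> substrate=1 bound=3 product=3

Answer: 3 3 3 3 3 3 3 3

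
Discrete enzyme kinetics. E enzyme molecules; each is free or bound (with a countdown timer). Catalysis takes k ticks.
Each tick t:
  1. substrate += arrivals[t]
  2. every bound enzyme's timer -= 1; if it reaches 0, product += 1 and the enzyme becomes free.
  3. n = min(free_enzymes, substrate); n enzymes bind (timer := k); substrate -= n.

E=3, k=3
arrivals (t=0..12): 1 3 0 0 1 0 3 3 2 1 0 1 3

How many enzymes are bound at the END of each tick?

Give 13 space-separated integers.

t=0: arr=1 -> substrate=0 bound=1 product=0
t=1: arr=3 -> substrate=1 bound=3 product=0
t=2: arr=0 -> substrate=1 bound=3 product=0
t=3: arr=0 -> substrate=0 bound=3 product=1
t=4: arr=1 -> substrate=0 bound=2 product=3
t=5: arr=0 -> substrate=0 bound=2 product=3
t=6: arr=3 -> substrate=1 bound=3 product=4
t=7: arr=3 -> substrate=3 bound=3 product=5
t=8: arr=2 -> substrate=5 bound=3 product=5
t=9: arr=1 -> substrate=4 bound=3 product=7
t=10: arr=0 -> substrate=3 bound=3 product=8
t=11: arr=1 -> substrate=4 bound=3 product=8
t=12: arr=3 -> substrate=5 bound=3 product=10

Answer: 1 3 3 3 2 2 3 3 3 3 3 3 3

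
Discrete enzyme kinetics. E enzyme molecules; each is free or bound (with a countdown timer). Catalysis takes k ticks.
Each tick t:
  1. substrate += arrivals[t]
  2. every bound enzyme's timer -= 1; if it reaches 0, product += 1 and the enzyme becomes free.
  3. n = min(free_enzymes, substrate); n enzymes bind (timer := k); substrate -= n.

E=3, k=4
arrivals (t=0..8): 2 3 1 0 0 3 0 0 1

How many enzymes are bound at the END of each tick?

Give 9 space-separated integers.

t=0: arr=2 -> substrate=0 bound=2 product=0
t=1: arr=3 -> substrate=2 bound=3 product=0
t=2: arr=1 -> substrate=3 bound=3 product=0
t=3: arr=0 -> substrate=3 bound=3 product=0
t=4: arr=0 -> substrate=1 bound=3 product=2
t=5: arr=3 -> substrate=3 bound=3 product=3
t=6: arr=0 -> substrate=3 bound=3 product=3
t=7: arr=0 -> substrate=3 bound=3 product=3
t=8: arr=1 -> substrate=2 bound=3 product=5

Answer: 2 3 3 3 3 3 3 3 3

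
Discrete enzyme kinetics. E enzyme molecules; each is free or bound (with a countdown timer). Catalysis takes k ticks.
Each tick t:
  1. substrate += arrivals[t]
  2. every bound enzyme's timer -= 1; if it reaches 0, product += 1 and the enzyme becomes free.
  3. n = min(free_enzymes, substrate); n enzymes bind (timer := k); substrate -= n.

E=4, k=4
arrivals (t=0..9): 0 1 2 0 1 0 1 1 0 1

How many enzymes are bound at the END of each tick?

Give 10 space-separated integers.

t=0: arr=0 -> substrate=0 bound=0 product=0
t=1: arr=1 -> substrate=0 bound=1 product=0
t=2: arr=2 -> substrate=0 bound=3 product=0
t=3: arr=0 -> substrate=0 bound=3 product=0
t=4: arr=1 -> substrate=0 bound=4 product=0
t=5: arr=0 -> substrate=0 bound=3 product=1
t=6: arr=1 -> substrate=0 bound=2 product=3
t=7: arr=1 -> substrate=0 bound=3 product=3
t=8: arr=0 -> substrate=0 bound=2 product=4
t=9: arr=1 -> substrate=0 bound=3 product=4

Answer: 0 1 3 3 4 3 2 3 2 3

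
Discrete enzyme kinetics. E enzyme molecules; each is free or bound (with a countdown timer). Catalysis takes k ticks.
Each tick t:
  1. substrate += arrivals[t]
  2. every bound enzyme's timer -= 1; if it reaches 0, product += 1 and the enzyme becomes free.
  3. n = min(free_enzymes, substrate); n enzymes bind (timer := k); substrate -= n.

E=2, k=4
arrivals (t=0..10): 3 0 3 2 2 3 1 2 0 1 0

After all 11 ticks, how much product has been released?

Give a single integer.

Answer: 4

Derivation:
t=0: arr=3 -> substrate=1 bound=2 product=0
t=1: arr=0 -> substrate=1 bound=2 product=0
t=2: arr=3 -> substrate=4 bound=2 product=0
t=3: arr=2 -> substrate=6 bound=2 product=0
t=4: arr=2 -> substrate=6 bound=2 product=2
t=5: arr=3 -> substrate=9 bound=2 product=2
t=6: arr=1 -> substrate=10 bound=2 product=2
t=7: arr=2 -> substrate=12 bound=2 product=2
t=8: arr=0 -> substrate=10 bound=2 product=4
t=9: arr=1 -> substrate=11 bound=2 product=4
t=10: arr=0 -> substrate=11 bound=2 product=4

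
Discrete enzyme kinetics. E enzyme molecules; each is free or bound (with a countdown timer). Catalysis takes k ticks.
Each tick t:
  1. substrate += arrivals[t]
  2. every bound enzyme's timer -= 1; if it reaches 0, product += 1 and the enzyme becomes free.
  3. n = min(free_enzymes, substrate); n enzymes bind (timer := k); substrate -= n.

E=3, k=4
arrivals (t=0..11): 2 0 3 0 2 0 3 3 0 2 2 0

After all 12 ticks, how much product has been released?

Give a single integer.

t=0: arr=2 -> substrate=0 bound=2 product=0
t=1: arr=0 -> substrate=0 bound=2 product=0
t=2: arr=3 -> substrate=2 bound=3 product=0
t=3: arr=0 -> substrate=2 bound=3 product=0
t=4: arr=2 -> substrate=2 bound=3 product=2
t=5: arr=0 -> substrate=2 bound=3 product=2
t=6: arr=3 -> substrate=4 bound=3 product=3
t=7: arr=3 -> substrate=7 bound=3 product=3
t=8: arr=0 -> substrate=5 bound=3 product=5
t=9: arr=2 -> substrate=7 bound=3 product=5
t=10: arr=2 -> substrate=8 bound=3 product=6
t=11: arr=0 -> substrate=8 bound=3 product=6

Answer: 6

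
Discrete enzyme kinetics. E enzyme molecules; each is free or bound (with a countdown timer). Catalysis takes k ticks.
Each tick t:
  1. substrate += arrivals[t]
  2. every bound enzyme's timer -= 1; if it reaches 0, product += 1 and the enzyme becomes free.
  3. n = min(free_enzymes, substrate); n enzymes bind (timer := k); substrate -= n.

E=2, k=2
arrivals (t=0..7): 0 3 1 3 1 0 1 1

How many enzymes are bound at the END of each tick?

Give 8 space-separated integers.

Answer: 0 2 2 2 2 2 2 2

Derivation:
t=0: arr=0 -> substrate=0 bound=0 product=0
t=1: arr=3 -> substrate=1 bound=2 product=0
t=2: arr=1 -> substrate=2 bound=2 product=0
t=3: arr=3 -> substrate=3 bound=2 product=2
t=4: arr=1 -> substrate=4 bound=2 product=2
t=5: arr=0 -> substrate=2 bound=2 product=4
t=6: arr=1 -> substrate=3 bound=2 product=4
t=7: arr=1 -> substrate=2 bound=2 product=6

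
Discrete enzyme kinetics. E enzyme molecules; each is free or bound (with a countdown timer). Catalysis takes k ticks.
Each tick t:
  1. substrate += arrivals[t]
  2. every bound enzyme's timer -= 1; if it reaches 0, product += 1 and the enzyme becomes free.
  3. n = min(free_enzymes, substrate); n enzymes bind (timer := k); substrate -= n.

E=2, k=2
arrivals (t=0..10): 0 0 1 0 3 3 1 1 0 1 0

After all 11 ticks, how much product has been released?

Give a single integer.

Answer: 7

Derivation:
t=0: arr=0 -> substrate=0 bound=0 product=0
t=1: arr=0 -> substrate=0 bound=0 product=0
t=2: arr=1 -> substrate=0 bound=1 product=0
t=3: arr=0 -> substrate=0 bound=1 product=0
t=4: arr=3 -> substrate=1 bound=2 product=1
t=5: arr=3 -> substrate=4 bound=2 product=1
t=6: arr=1 -> substrate=3 bound=2 product=3
t=7: arr=1 -> substrate=4 bound=2 product=3
t=8: arr=0 -> substrate=2 bound=2 product=5
t=9: arr=1 -> substrate=3 bound=2 product=5
t=10: arr=0 -> substrate=1 bound=2 product=7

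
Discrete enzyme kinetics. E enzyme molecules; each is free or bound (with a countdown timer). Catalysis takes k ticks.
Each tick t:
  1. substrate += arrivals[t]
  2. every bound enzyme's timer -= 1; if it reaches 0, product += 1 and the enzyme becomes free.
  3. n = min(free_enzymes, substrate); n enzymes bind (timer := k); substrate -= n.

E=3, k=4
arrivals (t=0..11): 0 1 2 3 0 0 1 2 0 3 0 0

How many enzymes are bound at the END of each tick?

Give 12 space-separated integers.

Answer: 0 1 3 3 3 3 3 3 3 3 3 3

Derivation:
t=0: arr=0 -> substrate=0 bound=0 product=0
t=1: arr=1 -> substrate=0 bound=1 product=0
t=2: arr=2 -> substrate=0 bound=3 product=0
t=3: arr=3 -> substrate=3 bound=3 product=0
t=4: arr=0 -> substrate=3 bound=3 product=0
t=5: arr=0 -> substrate=2 bound=3 product=1
t=6: arr=1 -> substrate=1 bound=3 product=3
t=7: arr=2 -> substrate=3 bound=3 product=3
t=8: arr=0 -> substrate=3 bound=3 product=3
t=9: arr=3 -> substrate=5 bound=3 product=4
t=10: arr=0 -> substrate=3 bound=3 product=6
t=11: arr=0 -> substrate=3 bound=3 product=6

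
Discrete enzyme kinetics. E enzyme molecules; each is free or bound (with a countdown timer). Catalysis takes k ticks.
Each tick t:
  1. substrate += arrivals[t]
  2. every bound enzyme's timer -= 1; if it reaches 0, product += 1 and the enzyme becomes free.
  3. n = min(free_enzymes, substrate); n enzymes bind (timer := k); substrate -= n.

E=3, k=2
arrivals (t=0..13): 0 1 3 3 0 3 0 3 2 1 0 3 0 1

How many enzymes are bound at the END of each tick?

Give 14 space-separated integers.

Answer: 0 1 3 3 3 3 3 3 3 3 3 3 3 3

Derivation:
t=0: arr=0 -> substrate=0 bound=0 product=0
t=1: arr=1 -> substrate=0 bound=1 product=0
t=2: arr=3 -> substrate=1 bound=3 product=0
t=3: arr=3 -> substrate=3 bound=3 product=1
t=4: arr=0 -> substrate=1 bound=3 product=3
t=5: arr=3 -> substrate=3 bound=3 product=4
t=6: arr=0 -> substrate=1 bound=3 product=6
t=7: arr=3 -> substrate=3 bound=3 product=7
t=8: arr=2 -> substrate=3 bound=3 product=9
t=9: arr=1 -> substrate=3 bound=3 product=10
t=10: arr=0 -> substrate=1 bound=3 product=12
t=11: arr=3 -> substrate=3 bound=3 product=13
t=12: arr=0 -> substrate=1 bound=3 product=15
t=13: arr=1 -> substrate=1 bound=3 product=16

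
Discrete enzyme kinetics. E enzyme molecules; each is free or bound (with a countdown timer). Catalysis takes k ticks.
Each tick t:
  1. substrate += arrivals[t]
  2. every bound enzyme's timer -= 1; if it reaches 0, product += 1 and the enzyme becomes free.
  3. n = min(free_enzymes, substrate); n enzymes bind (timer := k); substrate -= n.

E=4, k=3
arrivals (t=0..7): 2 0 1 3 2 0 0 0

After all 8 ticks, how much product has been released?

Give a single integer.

Answer: 6

Derivation:
t=0: arr=2 -> substrate=0 bound=2 product=0
t=1: arr=0 -> substrate=0 bound=2 product=0
t=2: arr=1 -> substrate=0 bound=3 product=0
t=3: arr=3 -> substrate=0 bound=4 product=2
t=4: arr=2 -> substrate=2 bound=4 product=2
t=5: arr=0 -> substrate=1 bound=4 product=3
t=6: arr=0 -> substrate=0 bound=2 product=6
t=7: arr=0 -> substrate=0 bound=2 product=6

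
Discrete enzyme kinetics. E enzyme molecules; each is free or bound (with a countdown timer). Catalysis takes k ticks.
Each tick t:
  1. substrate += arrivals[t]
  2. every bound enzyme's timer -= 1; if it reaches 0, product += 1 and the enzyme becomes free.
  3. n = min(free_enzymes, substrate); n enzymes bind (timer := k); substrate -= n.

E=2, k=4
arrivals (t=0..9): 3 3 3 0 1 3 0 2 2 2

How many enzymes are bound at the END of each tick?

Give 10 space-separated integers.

t=0: arr=3 -> substrate=1 bound=2 product=0
t=1: arr=3 -> substrate=4 bound=2 product=0
t=2: arr=3 -> substrate=7 bound=2 product=0
t=3: arr=0 -> substrate=7 bound=2 product=0
t=4: arr=1 -> substrate=6 bound=2 product=2
t=5: arr=3 -> substrate=9 bound=2 product=2
t=6: arr=0 -> substrate=9 bound=2 product=2
t=7: arr=2 -> substrate=11 bound=2 product=2
t=8: arr=2 -> substrate=11 bound=2 product=4
t=9: arr=2 -> substrate=13 bound=2 product=4

Answer: 2 2 2 2 2 2 2 2 2 2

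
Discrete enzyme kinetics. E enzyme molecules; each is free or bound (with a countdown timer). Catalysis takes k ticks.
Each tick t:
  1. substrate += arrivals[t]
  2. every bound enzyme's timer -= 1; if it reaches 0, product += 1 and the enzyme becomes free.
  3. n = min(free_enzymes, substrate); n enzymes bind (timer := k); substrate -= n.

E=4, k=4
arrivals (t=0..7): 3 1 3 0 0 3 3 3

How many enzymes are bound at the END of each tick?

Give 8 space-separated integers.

t=0: arr=3 -> substrate=0 bound=3 product=0
t=1: arr=1 -> substrate=0 bound=4 product=0
t=2: arr=3 -> substrate=3 bound=4 product=0
t=3: arr=0 -> substrate=3 bound=4 product=0
t=4: arr=0 -> substrate=0 bound=4 product=3
t=5: arr=3 -> substrate=2 bound=4 product=4
t=6: arr=3 -> substrate=5 bound=4 product=4
t=7: arr=3 -> substrate=8 bound=4 product=4

Answer: 3 4 4 4 4 4 4 4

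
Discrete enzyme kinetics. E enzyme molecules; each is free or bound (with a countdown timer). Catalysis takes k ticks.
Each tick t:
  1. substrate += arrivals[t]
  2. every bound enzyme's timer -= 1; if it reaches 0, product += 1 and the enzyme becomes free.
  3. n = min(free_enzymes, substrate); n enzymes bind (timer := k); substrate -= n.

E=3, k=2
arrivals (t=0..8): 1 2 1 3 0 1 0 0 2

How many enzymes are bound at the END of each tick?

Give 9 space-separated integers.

t=0: arr=1 -> substrate=0 bound=1 product=0
t=1: arr=2 -> substrate=0 bound=3 product=0
t=2: arr=1 -> substrate=0 bound=3 product=1
t=3: arr=3 -> substrate=1 bound=3 product=3
t=4: arr=0 -> substrate=0 bound=3 product=4
t=5: arr=1 -> substrate=0 bound=2 product=6
t=6: arr=0 -> substrate=0 bound=1 product=7
t=7: arr=0 -> substrate=0 bound=0 product=8
t=8: arr=2 -> substrate=0 bound=2 product=8

Answer: 1 3 3 3 3 2 1 0 2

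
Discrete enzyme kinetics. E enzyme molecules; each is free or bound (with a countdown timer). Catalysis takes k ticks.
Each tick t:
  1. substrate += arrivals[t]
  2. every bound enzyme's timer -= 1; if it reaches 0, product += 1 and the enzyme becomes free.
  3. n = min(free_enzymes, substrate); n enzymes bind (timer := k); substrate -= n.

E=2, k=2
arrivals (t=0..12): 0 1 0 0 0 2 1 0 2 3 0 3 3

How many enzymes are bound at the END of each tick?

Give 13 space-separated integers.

Answer: 0 1 1 0 0 2 2 1 2 2 2 2 2

Derivation:
t=0: arr=0 -> substrate=0 bound=0 product=0
t=1: arr=1 -> substrate=0 bound=1 product=0
t=2: arr=0 -> substrate=0 bound=1 product=0
t=3: arr=0 -> substrate=0 bound=0 product=1
t=4: arr=0 -> substrate=0 bound=0 product=1
t=5: arr=2 -> substrate=0 bound=2 product=1
t=6: arr=1 -> substrate=1 bound=2 product=1
t=7: arr=0 -> substrate=0 bound=1 product=3
t=8: arr=2 -> substrate=1 bound=2 product=3
t=9: arr=3 -> substrate=3 bound=2 product=4
t=10: arr=0 -> substrate=2 bound=2 product=5
t=11: arr=3 -> substrate=4 bound=2 product=6
t=12: arr=3 -> substrate=6 bound=2 product=7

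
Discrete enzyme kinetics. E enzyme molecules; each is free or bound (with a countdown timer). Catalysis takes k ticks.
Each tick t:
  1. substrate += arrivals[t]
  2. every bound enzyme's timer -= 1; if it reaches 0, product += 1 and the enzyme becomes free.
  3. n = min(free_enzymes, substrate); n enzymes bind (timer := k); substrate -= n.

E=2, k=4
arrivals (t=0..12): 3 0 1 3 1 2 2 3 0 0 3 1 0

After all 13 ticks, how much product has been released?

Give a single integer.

Answer: 6

Derivation:
t=0: arr=3 -> substrate=1 bound=2 product=0
t=1: arr=0 -> substrate=1 bound=2 product=0
t=2: arr=1 -> substrate=2 bound=2 product=0
t=3: arr=3 -> substrate=5 bound=2 product=0
t=4: arr=1 -> substrate=4 bound=2 product=2
t=5: arr=2 -> substrate=6 bound=2 product=2
t=6: arr=2 -> substrate=8 bound=2 product=2
t=7: arr=3 -> substrate=11 bound=2 product=2
t=8: arr=0 -> substrate=9 bound=2 product=4
t=9: arr=0 -> substrate=9 bound=2 product=4
t=10: arr=3 -> substrate=12 bound=2 product=4
t=11: arr=1 -> substrate=13 bound=2 product=4
t=12: arr=0 -> substrate=11 bound=2 product=6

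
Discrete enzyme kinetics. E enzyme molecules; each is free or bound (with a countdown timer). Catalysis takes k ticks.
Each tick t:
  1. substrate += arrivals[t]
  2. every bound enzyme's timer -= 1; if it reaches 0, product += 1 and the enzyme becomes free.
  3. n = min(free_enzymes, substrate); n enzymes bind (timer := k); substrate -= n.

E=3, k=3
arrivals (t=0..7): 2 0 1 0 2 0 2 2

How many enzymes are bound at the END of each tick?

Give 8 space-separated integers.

t=0: arr=2 -> substrate=0 bound=2 product=0
t=1: arr=0 -> substrate=0 bound=2 product=0
t=2: arr=1 -> substrate=0 bound=3 product=0
t=3: arr=0 -> substrate=0 bound=1 product=2
t=4: arr=2 -> substrate=0 bound=3 product=2
t=5: arr=0 -> substrate=0 bound=2 product=3
t=6: arr=2 -> substrate=1 bound=3 product=3
t=7: arr=2 -> substrate=1 bound=3 product=5

Answer: 2 2 3 1 3 2 3 3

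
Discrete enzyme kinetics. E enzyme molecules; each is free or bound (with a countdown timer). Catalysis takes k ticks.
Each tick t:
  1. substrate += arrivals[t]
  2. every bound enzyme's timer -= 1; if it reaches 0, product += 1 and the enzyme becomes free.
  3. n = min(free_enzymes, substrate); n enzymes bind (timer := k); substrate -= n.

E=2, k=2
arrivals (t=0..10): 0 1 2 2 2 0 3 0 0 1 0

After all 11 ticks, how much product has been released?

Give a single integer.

t=0: arr=0 -> substrate=0 bound=0 product=0
t=1: arr=1 -> substrate=0 bound=1 product=0
t=2: arr=2 -> substrate=1 bound=2 product=0
t=3: arr=2 -> substrate=2 bound=2 product=1
t=4: arr=2 -> substrate=3 bound=2 product=2
t=5: arr=0 -> substrate=2 bound=2 product=3
t=6: arr=3 -> substrate=4 bound=2 product=4
t=7: arr=0 -> substrate=3 bound=2 product=5
t=8: arr=0 -> substrate=2 bound=2 product=6
t=9: arr=1 -> substrate=2 bound=2 product=7
t=10: arr=0 -> substrate=1 bound=2 product=8

Answer: 8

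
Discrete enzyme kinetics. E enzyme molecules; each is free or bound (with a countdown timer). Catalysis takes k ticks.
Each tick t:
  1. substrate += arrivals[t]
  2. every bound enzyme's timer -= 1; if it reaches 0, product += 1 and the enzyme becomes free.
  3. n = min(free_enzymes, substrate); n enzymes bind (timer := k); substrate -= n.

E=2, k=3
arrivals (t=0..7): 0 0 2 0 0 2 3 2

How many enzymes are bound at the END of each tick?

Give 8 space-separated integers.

t=0: arr=0 -> substrate=0 bound=0 product=0
t=1: arr=0 -> substrate=0 bound=0 product=0
t=2: arr=2 -> substrate=0 bound=2 product=0
t=3: arr=0 -> substrate=0 bound=2 product=0
t=4: arr=0 -> substrate=0 bound=2 product=0
t=5: arr=2 -> substrate=0 bound=2 product=2
t=6: arr=3 -> substrate=3 bound=2 product=2
t=7: arr=2 -> substrate=5 bound=2 product=2

Answer: 0 0 2 2 2 2 2 2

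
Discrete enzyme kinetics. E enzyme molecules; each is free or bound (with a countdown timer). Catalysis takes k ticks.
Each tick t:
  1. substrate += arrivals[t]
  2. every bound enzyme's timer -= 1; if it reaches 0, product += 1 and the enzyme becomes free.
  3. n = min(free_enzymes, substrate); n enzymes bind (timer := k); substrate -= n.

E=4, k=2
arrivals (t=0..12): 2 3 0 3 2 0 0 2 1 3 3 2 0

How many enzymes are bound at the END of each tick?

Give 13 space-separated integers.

t=0: arr=2 -> substrate=0 bound=2 product=0
t=1: arr=3 -> substrate=1 bound=4 product=0
t=2: arr=0 -> substrate=0 bound=3 product=2
t=3: arr=3 -> substrate=0 bound=4 product=4
t=4: arr=2 -> substrate=1 bound=4 product=5
t=5: arr=0 -> substrate=0 bound=2 product=8
t=6: arr=0 -> substrate=0 bound=1 product=9
t=7: arr=2 -> substrate=0 bound=2 product=10
t=8: arr=1 -> substrate=0 bound=3 product=10
t=9: arr=3 -> substrate=0 bound=4 product=12
t=10: arr=3 -> substrate=2 bound=4 product=13
t=11: arr=2 -> substrate=1 bound=4 product=16
t=12: arr=0 -> substrate=0 bound=4 product=17

Answer: 2 4 3 4 4 2 1 2 3 4 4 4 4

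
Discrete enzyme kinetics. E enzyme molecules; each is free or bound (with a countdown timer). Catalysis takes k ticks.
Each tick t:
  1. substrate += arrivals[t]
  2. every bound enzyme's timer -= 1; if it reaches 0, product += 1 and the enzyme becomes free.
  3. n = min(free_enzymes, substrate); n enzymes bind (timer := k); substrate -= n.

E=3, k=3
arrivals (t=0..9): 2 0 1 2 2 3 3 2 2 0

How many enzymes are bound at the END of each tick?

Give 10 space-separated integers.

t=0: arr=2 -> substrate=0 bound=2 product=0
t=1: arr=0 -> substrate=0 bound=2 product=0
t=2: arr=1 -> substrate=0 bound=3 product=0
t=3: arr=2 -> substrate=0 bound=3 product=2
t=4: arr=2 -> substrate=2 bound=3 product=2
t=5: arr=3 -> substrate=4 bound=3 product=3
t=6: arr=3 -> substrate=5 bound=3 product=5
t=7: arr=2 -> substrate=7 bound=3 product=5
t=8: arr=2 -> substrate=8 bound=3 product=6
t=9: arr=0 -> substrate=6 bound=3 product=8

Answer: 2 2 3 3 3 3 3 3 3 3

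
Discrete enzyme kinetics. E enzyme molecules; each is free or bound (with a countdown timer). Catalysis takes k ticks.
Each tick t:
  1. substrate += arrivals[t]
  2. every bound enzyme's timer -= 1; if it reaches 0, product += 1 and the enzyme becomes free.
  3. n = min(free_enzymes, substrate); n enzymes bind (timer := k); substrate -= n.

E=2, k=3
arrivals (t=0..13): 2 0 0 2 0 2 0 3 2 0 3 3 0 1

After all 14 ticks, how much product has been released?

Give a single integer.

Answer: 8

Derivation:
t=0: arr=2 -> substrate=0 bound=2 product=0
t=1: arr=0 -> substrate=0 bound=2 product=0
t=2: arr=0 -> substrate=0 bound=2 product=0
t=3: arr=2 -> substrate=0 bound=2 product=2
t=4: arr=0 -> substrate=0 bound=2 product=2
t=5: arr=2 -> substrate=2 bound=2 product=2
t=6: arr=0 -> substrate=0 bound=2 product=4
t=7: arr=3 -> substrate=3 bound=2 product=4
t=8: arr=2 -> substrate=5 bound=2 product=4
t=9: arr=0 -> substrate=3 bound=2 product=6
t=10: arr=3 -> substrate=6 bound=2 product=6
t=11: arr=3 -> substrate=9 bound=2 product=6
t=12: arr=0 -> substrate=7 bound=2 product=8
t=13: arr=1 -> substrate=8 bound=2 product=8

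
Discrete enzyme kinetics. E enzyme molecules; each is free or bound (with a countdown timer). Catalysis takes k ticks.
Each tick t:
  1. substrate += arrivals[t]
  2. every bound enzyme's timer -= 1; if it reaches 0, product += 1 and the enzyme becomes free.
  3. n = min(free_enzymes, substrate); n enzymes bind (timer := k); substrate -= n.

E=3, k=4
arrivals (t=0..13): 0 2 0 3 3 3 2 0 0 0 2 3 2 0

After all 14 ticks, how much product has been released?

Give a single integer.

t=0: arr=0 -> substrate=0 bound=0 product=0
t=1: arr=2 -> substrate=0 bound=2 product=0
t=2: arr=0 -> substrate=0 bound=2 product=0
t=3: arr=3 -> substrate=2 bound=3 product=0
t=4: arr=3 -> substrate=5 bound=3 product=0
t=5: arr=3 -> substrate=6 bound=3 product=2
t=6: arr=2 -> substrate=8 bound=3 product=2
t=7: arr=0 -> substrate=7 bound=3 product=3
t=8: arr=0 -> substrate=7 bound=3 product=3
t=9: arr=0 -> substrate=5 bound=3 product=5
t=10: arr=2 -> substrate=7 bound=3 product=5
t=11: arr=3 -> substrate=9 bound=3 product=6
t=12: arr=2 -> substrate=11 bound=3 product=6
t=13: arr=0 -> substrate=9 bound=3 product=8

Answer: 8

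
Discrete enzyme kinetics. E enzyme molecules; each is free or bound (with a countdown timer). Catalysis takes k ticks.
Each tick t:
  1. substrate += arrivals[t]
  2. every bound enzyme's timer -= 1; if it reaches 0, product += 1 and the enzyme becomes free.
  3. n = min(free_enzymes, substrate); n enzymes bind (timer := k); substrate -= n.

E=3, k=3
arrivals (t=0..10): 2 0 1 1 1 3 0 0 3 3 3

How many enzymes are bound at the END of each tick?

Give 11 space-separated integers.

t=0: arr=2 -> substrate=0 bound=2 product=0
t=1: arr=0 -> substrate=0 bound=2 product=0
t=2: arr=1 -> substrate=0 bound=3 product=0
t=3: arr=1 -> substrate=0 bound=2 product=2
t=4: arr=1 -> substrate=0 bound=3 product=2
t=5: arr=3 -> substrate=2 bound=3 product=3
t=6: arr=0 -> substrate=1 bound=3 product=4
t=7: arr=0 -> substrate=0 bound=3 product=5
t=8: arr=3 -> substrate=2 bound=3 product=6
t=9: arr=3 -> substrate=4 bound=3 product=7
t=10: arr=3 -> substrate=6 bound=3 product=8

Answer: 2 2 3 2 3 3 3 3 3 3 3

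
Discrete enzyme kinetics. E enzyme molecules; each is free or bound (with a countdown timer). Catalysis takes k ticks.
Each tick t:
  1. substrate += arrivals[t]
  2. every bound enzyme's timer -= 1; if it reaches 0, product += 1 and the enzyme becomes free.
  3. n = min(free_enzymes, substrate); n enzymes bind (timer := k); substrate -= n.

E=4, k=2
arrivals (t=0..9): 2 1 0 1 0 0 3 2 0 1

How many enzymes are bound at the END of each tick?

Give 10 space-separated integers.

t=0: arr=2 -> substrate=0 bound=2 product=0
t=1: arr=1 -> substrate=0 bound=3 product=0
t=2: arr=0 -> substrate=0 bound=1 product=2
t=3: arr=1 -> substrate=0 bound=1 product=3
t=4: arr=0 -> substrate=0 bound=1 product=3
t=5: arr=0 -> substrate=0 bound=0 product=4
t=6: arr=3 -> substrate=0 bound=3 product=4
t=7: arr=2 -> substrate=1 bound=4 product=4
t=8: arr=0 -> substrate=0 bound=2 product=7
t=9: arr=1 -> substrate=0 bound=2 product=8

Answer: 2 3 1 1 1 0 3 4 2 2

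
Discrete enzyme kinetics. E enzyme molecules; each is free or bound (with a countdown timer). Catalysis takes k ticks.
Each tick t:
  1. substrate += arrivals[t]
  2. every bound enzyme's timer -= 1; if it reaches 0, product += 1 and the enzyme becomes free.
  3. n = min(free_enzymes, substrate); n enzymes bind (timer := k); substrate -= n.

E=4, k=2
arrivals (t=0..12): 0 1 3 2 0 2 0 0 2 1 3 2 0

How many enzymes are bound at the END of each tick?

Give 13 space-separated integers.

t=0: arr=0 -> substrate=0 bound=0 product=0
t=1: arr=1 -> substrate=0 bound=1 product=0
t=2: arr=3 -> substrate=0 bound=4 product=0
t=3: arr=2 -> substrate=1 bound=4 product=1
t=4: arr=0 -> substrate=0 bound=2 product=4
t=5: arr=2 -> substrate=0 bound=3 product=5
t=6: arr=0 -> substrate=0 bound=2 product=6
t=7: arr=0 -> substrate=0 bound=0 product=8
t=8: arr=2 -> substrate=0 bound=2 product=8
t=9: arr=1 -> substrate=0 bound=3 product=8
t=10: arr=3 -> substrate=0 bound=4 product=10
t=11: arr=2 -> substrate=1 bound=4 product=11
t=12: arr=0 -> substrate=0 bound=2 product=14

Answer: 0 1 4 4 2 3 2 0 2 3 4 4 2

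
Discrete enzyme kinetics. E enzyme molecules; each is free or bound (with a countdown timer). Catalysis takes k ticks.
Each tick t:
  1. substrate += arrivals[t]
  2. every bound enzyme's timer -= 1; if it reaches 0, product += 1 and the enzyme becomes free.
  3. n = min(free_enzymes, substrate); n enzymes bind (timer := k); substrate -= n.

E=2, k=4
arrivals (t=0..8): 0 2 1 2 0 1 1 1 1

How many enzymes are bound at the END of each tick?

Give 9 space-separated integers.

t=0: arr=0 -> substrate=0 bound=0 product=0
t=1: arr=2 -> substrate=0 bound=2 product=0
t=2: arr=1 -> substrate=1 bound=2 product=0
t=3: arr=2 -> substrate=3 bound=2 product=0
t=4: arr=0 -> substrate=3 bound=2 product=0
t=5: arr=1 -> substrate=2 bound=2 product=2
t=6: arr=1 -> substrate=3 bound=2 product=2
t=7: arr=1 -> substrate=4 bound=2 product=2
t=8: arr=1 -> substrate=5 bound=2 product=2

Answer: 0 2 2 2 2 2 2 2 2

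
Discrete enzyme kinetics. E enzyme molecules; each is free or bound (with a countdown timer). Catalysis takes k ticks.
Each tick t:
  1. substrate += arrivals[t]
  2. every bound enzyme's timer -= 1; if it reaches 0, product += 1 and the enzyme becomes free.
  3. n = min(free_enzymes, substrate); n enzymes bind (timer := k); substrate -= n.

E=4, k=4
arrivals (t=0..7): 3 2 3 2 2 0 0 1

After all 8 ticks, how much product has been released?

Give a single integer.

Answer: 4

Derivation:
t=0: arr=3 -> substrate=0 bound=3 product=0
t=1: arr=2 -> substrate=1 bound=4 product=0
t=2: arr=3 -> substrate=4 bound=4 product=0
t=3: arr=2 -> substrate=6 bound=4 product=0
t=4: arr=2 -> substrate=5 bound=4 product=3
t=5: arr=0 -> substrate=4 bound=4 product=4
t=6: arr=0 -> substrate=4 bound=4 product=4
t=7: arr=1 -> substrate=5 bound=4 product=4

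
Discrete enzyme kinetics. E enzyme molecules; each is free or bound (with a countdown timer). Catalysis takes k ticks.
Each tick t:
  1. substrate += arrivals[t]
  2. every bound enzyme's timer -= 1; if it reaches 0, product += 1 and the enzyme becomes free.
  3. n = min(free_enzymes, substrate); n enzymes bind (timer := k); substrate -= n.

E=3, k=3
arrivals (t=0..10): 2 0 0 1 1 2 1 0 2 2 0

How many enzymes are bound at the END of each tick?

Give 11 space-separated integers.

Answer: 2 2 2 1 2 3 3 3 3 3 3

Derivation:
t=0: arr=2 -> substrate=0 bound=2 product=0
t=1: arr=0 -> substrate=0 bound=2 product=0
t=2: arr=0 -> substrate=0 bound=2 product=0
t=3: arr=1 -> substrate=0 bound=1 product=2
t=4: arr=1 -> substrate=0 bound=2 product=2
t=5: arr=2 -> substrate=1 bound=3 product=2
t=6: arr=1 -> substrate=1 bound=3 product=3
t=7: arr=0 -> substrate=0 bound=3 product=4
t=8: arr=2 -> substrate=1 bound=3 product=5
t=9: arr=2 -> substrate=2 bound=3 product=6
t=10: arr=0 -> substrate=1 bound=3 product=7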